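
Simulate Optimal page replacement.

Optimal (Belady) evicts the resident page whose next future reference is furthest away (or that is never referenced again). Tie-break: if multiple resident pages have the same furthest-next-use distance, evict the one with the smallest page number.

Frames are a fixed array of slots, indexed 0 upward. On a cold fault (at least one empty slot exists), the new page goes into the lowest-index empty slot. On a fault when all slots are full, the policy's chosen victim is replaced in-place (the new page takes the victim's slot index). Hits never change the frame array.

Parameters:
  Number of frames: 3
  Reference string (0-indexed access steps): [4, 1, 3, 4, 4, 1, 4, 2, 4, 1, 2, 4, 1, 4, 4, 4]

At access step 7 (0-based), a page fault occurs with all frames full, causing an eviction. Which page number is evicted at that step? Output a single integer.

Step 0: ref 4 -> FAULT, frames=[4,-,-]
Step 1: ref 1 -> FAULT, frames=[4,1,-]
Step 2: ref 3 -> FAULT, frames=[4,1,3]
Step 3: ref 4 -> HIT, frames=[4,1,3]
Step 4: ref 4 -> HIT, frames=[4,1,3]
Step 5: ref 1 -> HIT, frames=[4,1,3]
Step 6: ref 4 -> HIT, frames=[4,1,3]
Step 7: ref 2 -> FAULT, evict 3, frames=[4,1,2]
At step 7: evicted page 3

Answer: 3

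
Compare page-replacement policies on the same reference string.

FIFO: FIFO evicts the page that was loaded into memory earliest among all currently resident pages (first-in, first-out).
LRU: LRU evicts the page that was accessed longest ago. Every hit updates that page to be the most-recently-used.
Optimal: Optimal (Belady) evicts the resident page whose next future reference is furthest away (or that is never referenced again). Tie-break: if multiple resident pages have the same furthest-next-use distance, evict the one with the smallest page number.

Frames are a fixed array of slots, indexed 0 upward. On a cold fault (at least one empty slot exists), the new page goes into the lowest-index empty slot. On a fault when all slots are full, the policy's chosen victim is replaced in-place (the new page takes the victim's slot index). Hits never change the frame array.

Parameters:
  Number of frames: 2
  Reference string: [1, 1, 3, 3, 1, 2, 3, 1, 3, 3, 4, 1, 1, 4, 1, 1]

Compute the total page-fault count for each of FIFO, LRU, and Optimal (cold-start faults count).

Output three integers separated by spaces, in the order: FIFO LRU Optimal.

--- FIFO ---
  step 0: ref 1 -> FAULT, frames=[1,-] (faults so far: 1)
  step 1: ref 1 -> HIT, frames=[1,-] (faults so far: 1)
  step 2: ref 3 -> FAULT, frames=[1,3] (faults so far: 2)
  step 3: ref 3 -> HIT, frames=[1,3] (faults so far: 2)
  step 4: ref 1 -> HIT, frames=[1,3] (faults so far: 2)
  step 5: ref 2 -> FAULT, evict 1, frames=[2,3] (faults so far: 3)
  step 6: ref 3 -> HIT, frames=[2,3] (faults so far: 3)
  step 7: ref 1 -> FAULT, evict 3, frames=[2,1] (faults so far: 4)
  step 8: ref 3 -> FAULT, evict 2, frames=[3,1] (faults so far: 5)
  step 9: ref 3 -> HIT, frames=[3,1] (faults so far: 5)
  step 10: ref 4 -> FAULT, evict 1, frames=[3,4] (faults so far: 6)
  step 11: ref 1 -> FAULT, evict 3, frames=[1,4] (faults so far: 7)
  step 12: ref 1 -> HIT, frames=[1,4] (faults so far: 7)
  step 13: ref 4 -> HIT, frames=[1,4] (faults so far: 7)
  step 14: ref 1 -> HIT, frames=[1,4] (faults so far: 7)
  step 15: ref 1 -> HIT, frames=[1,4] (faults so far: 7)
  FIFO total faults: 7
--- LRU ---
  step 0: ref 1 -> FAULT, frames=[1,-] (faults so far: 1)
  step 1: ref 1 -> HIT, frames=[1,-] (faults so far: 1)
  step 2: ref 3 -> FAULT, frames=[1,3] (faults so far: 2)
  step 3: ref 3 -> HIT, frames=[1,3] (faults so far: 2)
  step 4: ref 1 -> HIT, frames=[1,3] (faults so far: 2)
  step 5: ref 2 -> FAULT, evict 3, frames=[1,2] (faults so far: 3)
  step 6: ref 3 -> FAULT, evict 1, frames=[3,2] (faults so far: 4)
  step 7: ref 1 -> FAULT, evict 2, frames=[3,1] (faults so far: 5)
  step 8: ref 3 -> HIT, frames=[3,1] (faults so far: 5)
  step 9: ref 3 -> HIT, frames=[3,1] (faults so far: 5)
  step 10: ref 4 -> FAULT, evict 1, frames=[3,4] (faults so far: 6)
  step 11: ref 1 -> FAULT, evict 3, frames=[1,4] (faults so far: 7)
  step 12: ref 1 -> HIT, frames=[1,4] (faults so far: 7)
  step 13: ref 4 -> HIT, frames=[1,4] (faults so far: 7)
  step 14: ref 1 -> HIT, frames=[1,4] (faults so far: 7)
  step 15: ref 1 -> HIT, frames=[1,4] (faults so far: 7)
  LRU total faults: 7
--- Optimal ---
  step 0: ref 1 -> FAULT, frames=[1,-] (faults so far: 1)
  step 1: ref 1 -> HIT, frames=[1,-] (faults so far: 1)
  step 2: ref 3 -> FAULT, frames=[1,3] (faults so far: 2)
  step 3: ref 3 -> HIT, frames=[1,3] (faults so far: 2)
  step 4: ref 1 -> HIT, frames=[1,3] (faults so far: 2)
  step 5: ref 2 -> FAULT, evict 1, frames=[2,3] (faults so far: 3)
  step 6: ref 3 -> HIT, frames=[2,3] (faults so far: 3)
  step 7: ref 1 -> FAULT, evict 2, frames=[1,3] (faults so far: 4)
  step 8: ref 3 -> HIT, frames=[1,3] (faults so far: 4)
  step 9: ref 3 -> HIT, frames=[1,3] (faults so far: 4)
  step 10: ref 4 -> FAULT, evict 3, frames=[1,4] (faults so far: 5)
  step 11: ref 1 -> HIT, frames=[1,4] (faults so far: 5)
  step 12: ref 1 -> HIT, frames=[1,4] (faults so far: 5)
  step 13: ref 4 -> HIT, frames=[1,4] (faults so far: 5)
  step 14: ref 1 -> HIT, frames=[1,4] (faults so far: 5)
  step 15: ref 1 -> HIT, frames=[1,4] (faults so far: 5)
  Optimal total faults: 5

Answer: 7 7 5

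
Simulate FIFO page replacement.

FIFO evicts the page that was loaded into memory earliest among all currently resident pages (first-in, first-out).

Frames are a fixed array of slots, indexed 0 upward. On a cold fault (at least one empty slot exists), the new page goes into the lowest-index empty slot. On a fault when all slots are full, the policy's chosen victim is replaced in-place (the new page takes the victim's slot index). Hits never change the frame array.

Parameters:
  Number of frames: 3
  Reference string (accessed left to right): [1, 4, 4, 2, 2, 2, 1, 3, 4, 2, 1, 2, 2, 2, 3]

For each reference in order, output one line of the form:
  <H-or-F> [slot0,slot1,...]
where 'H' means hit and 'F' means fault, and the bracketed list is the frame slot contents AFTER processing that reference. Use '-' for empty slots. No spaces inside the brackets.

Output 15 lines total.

F [1,-,-]
F [1,4,-]
H [1,4,-]
F [1,4,2]
H [1,4,2]
H [1,4,2]
H [1,4,2]
F [3,4,2]
H [3,4,2]
H [3,4,2]
F [3,1,2]
H [3,1,2]
H [3,1,2]
H [3,1,2]
H [3,1,2]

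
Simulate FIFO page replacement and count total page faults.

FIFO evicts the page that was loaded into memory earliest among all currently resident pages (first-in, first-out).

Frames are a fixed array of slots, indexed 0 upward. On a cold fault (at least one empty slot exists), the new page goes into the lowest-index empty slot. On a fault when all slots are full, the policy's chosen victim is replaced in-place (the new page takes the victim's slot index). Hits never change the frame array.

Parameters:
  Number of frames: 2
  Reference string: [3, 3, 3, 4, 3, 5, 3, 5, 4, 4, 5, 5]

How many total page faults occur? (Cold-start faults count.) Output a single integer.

Step 0: ref 3 → FAULT, frames=[3,-]
Step 1: ref 3 → HIT, frames=[3,-]
Step 2: ref 3 → HIT, frames=[3,-]
Step 3: ref 4 → FAULT, frames=[3,4]
Step 4: ref 3 → HIT, frames=[3,4]
Step 5: ref 5 → FAULT (evict 3), frames=[5,4]
Step 6: ref 3 → FAULT (evict 4), frames=[5,3]
Step 7: ref 5 → HIT, frames=[5,3]
Step 8: ref 4 → FAULT (evict 5), frames=[4,3]
Step 9: ref 4 → HIT, frames=[4,3]
Step 10: ref 5 → FAULT (evict 3), frames=[4,5]
Step 11: ref 5 → HIT, frames=[4,5]
Total faults: 6

Answer: 6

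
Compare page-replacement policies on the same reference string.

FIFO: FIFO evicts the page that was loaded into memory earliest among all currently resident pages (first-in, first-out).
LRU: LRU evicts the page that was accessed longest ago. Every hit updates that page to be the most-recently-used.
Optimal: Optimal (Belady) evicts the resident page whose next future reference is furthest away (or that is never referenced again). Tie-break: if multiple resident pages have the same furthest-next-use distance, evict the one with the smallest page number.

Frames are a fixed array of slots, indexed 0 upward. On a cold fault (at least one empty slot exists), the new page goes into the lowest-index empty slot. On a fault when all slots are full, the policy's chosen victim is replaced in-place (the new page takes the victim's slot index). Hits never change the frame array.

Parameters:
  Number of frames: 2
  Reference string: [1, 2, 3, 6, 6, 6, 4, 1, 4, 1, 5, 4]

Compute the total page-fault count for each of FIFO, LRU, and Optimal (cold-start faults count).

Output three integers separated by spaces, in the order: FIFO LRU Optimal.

--- FIFO ---
  step 0: ref 1 -> FAULT, frames=[1,-] (faults so far: 1)
  step 1: ref 2 -> FAULT, frames=[1,2] (faults so far: 2)
  step 2: ref 3 -> FAULT, evict 1, frames=[3,2] (faults so far: 3)
  step 3: ref 6 -> FAULT, evict 2, frames=[3,6] (faults so far: 4)
  step 4: ref 6 -> HIT, frames=[3,6] (faults so far: 4)
  step 5: ref 6 -> HIT, frames=[3,6] (faults so far: 4)
  step 6: ref 4 -> FAULT, evict 3, frames=[4,6] (faults so far: 5)
  step 7: ref 1 -> FAULT, evict 6, frames=[4,1] (faults so far: 6)
  step 8: ref 4 -> HIT, frames=[4,1] (faults so far: 6)
  step 9: ref 1 -> HIT, frames=[4,1] (faults so far: 6)
  step 10: ref 5 -> FAULT, evict 4, frames=[5,1] (faults so far: 7)
  step 11: ref 4 -> FAULT, evict 1, frames=[5,4] (faults so far: 8)
  FIFO total faults: 8
--- LRU ---
  step 0: ref 1 -> FAULT, frames=[1,-] (faults so far: 1)
  step 1: ref 2 -> FAULT, frames=[1,2] (faults so far: 2)
  step 2: ref 3 -> FAULT, evict 1, frames=[3,2] (faults so far: 3)
  step 3: ref 6 -> FAULT, evict 2, frames=[3,6] (faults so far: 4)
  step 4: ref 6 -> HIT, frames=[3,6] (faults so far: 4)
  step 5: ref 6 -> HIT, frames=[3,6] (faults so far: 4)
  step 6: ref 4 -> FAULT, evict 3, frames=[4,6] (faults so far: 5)
  step 7: ref 1 -> FAULT, evict 6, frames=[4,1] (faults so far: 6)
  step 8: ref 4 -> HIT, frames=[4,1] (faults so far: 6)
  step 9: ref 1 -> HIT, frames=[4,1] (faults so far: 6)
  step 10: ref 5 -> FAULT, evict 4, frames=[5,1] (faults so far: 7)
  step 11: ref 4 -> FAULT, evict 1, frames=[5,4] (faults so far: 8)
  LRU total faults: 8
--- Optimal ---
  step 0: ref 1 -> FAULT, frames=[1,-] (faults so far: 1)
  step 1: ref 2 -> FAULT, frames=[1,2] (faults so far: 2)
  step 2: ref 3 -> FAULT, evict 2, frames=[1,3] (faults so far: 3)
  step 3: ref 6 -> FAULT, evict 3, frames=[1,6] (faults so far: 4)
  step 4: ref 6 -> HIT, frames=[1,6] (faults so far: 4)
  step 5: ref 6 -> HIT, frames=[1,6] (faults so far: 4)
  step 6: ref 4 -> FAULT, evict 6, frames=[1,4] (faults so far: 5)
  step 7: ref 1 -> HIT, frames=[1,4] (faults so far: 5)
  step 8: ref 4 -> HIT, frames=[1,4] (faults so far: 5)
  step 9: ref 1 -> HIT, frames=[1,4] (faults so far: 5)
  step 10: ref 5 -> FAULT, evict 1, frames=[5,4] (faults so far: 6)
  step 11: ref 4 -> HIT, frames=[5,4] (faults so far: 6)
  Optimal total faults: 6

Answer: 8 8 6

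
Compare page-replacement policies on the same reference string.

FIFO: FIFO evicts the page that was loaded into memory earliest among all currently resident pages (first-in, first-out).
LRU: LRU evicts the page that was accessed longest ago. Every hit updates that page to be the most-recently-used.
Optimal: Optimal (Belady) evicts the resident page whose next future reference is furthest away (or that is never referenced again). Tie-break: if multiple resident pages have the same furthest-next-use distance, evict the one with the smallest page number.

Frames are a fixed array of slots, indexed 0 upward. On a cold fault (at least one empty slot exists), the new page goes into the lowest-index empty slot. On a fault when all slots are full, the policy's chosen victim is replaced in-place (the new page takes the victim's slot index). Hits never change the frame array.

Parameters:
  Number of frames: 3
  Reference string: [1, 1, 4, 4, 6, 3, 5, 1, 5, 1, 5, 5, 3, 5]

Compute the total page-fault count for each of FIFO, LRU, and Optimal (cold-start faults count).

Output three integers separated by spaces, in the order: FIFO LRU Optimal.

--- FIFO ---
  step 0: ref 1 -> FAULT, frames=[1,-,-] (faults so far: 1)
  step 1: ref 1 -> HIT, frames=[1,-,-] (faults so far: 1)
  step 2: ref 4 -> FAULT, frames=[1,4,-] (faults so far: 2)
  step 3: ref 4 -> HIT, frames=[1,4,-] (faults so far: 2)
  step 4: ref 6 -> FAULT, frames=[1,4,6] (faults so far: 3)
  step 5: ref 3 -> FAULT, evict 1, frames=[3,4,6] (faults so far: 4)
  step 6: ref 5 -> FAULT, evict 4, frames=[3,5,6] (faults so far: 5)
  step 7: ref 1 -> FAULT, evict 6, frames=[3,5,1] (faults so far: 6)
  step 8: ref 5 -> HIT, frames=[3,5,1] (faults so far: 6)
  step 9: ref 1 -> HIT, frames=[3,5,1] (faults so far: 6)
  step 10: ref 5 -> HIT, frames=[3,5,1] (faults so far: 6)
  step 11: ref 5 -> HIT, frames=[3,5,1] (faults so far: 6)
  step 12: ref 3 -> HIT, frames=[3,5,1] (faults so far: 6)
  step 13: ref 5 -> HIT, frames=[3,5,1] (faults so far: 6)
  FIFO total faults: 6
--- LRU ---
  step 0: ref 1 -> FAULT, frames=[1,-,-] (faults so far: 1)
  step 1: ref 1 -> HIT, frames=[1,-,-] (faults so far: 1)
  step 2: ref 4 -> FAULT, frames=[1,4,-] (faults so far: 2)
  step 3: ref 4 -> HIT, frames=[1,4,-] (faults so far: 2)
  step 4: ref 6 -> FAULT, frames=[1,4,6] (faults so far: 3)
  step 5: ref 3 -> FAULT, evict 1, frames=[3,4,6] (faults so far: 4)
  step 6: ref 5 -> FAULT, evict 4, frames=[3,5,6] (faults so far: 5)
  step 7: ref 1 -> FAULT, evict 6, frames=[3,5,1] (faults so far: 6)
  step 8: ref 5 -> HIT, frames=[3,5,1] (faults so far: 6)
  step 9: ref 1 -> HIT, frames=[3,5,1] (faults so far: 6)
  step 10: ref 5 -> HIT, frames=[3,5,1] (faults so far: 6)
  step 11: ref 5 -> HIT, frames=[3,5,1] (faults so far: 6)
  step 12: ref 3 -> HIT, frames=[3,5,1] (faults so far: 6)
  step 13: ref 5 -> HIT, frames=[3,5,1] (faults so far: 6)
  LRU total faults: 6
--- Optimal ---
  step 0: ref 1 -> FAULT, frames=[1,-,-] (faults so far: 1)
  step 1: ref 1 -> HIT, frames=[1,-,-] (faults so far: 1)
  step 2: ref 4 -> FAULT, frames=[1,4,-] (faults so far: 2)
  step 3: ref 4 -> HIT, frames=[1,4,-] (faults so far: 2)
  step 4: ref 6 -> FAULT, frames=[1,4,6] (faults so far: 3)
  step 5: ref 3 -> FAULT, evict 4, frames=[1,3,6] (faults so far: 4)
  step 6: ref 5 -> FAULT, evict 6, frames=[1,3,5] (faults so far: 5)
  step 7: ref 1 -> HIT, frames=[1,3,5] (faults so far: 5)
  step 8: ref 5 -> HIT, frames=[1,3,5] (faults so far: 5)
  step 9: ref 1 -> HIT, frames=[1,3,5] (faults so far: 5)
  step 10: ref 5 -> HIT, frames=[1,3,5] (faults so far: 5)
  step 11: ref 5 -> HIT, frames=[1,3,5] (faults so far: 5)
  step 12: ref 3 -> HIT, frames=[1,3,5] (faults so far: 5)
  step 13: ref 5 -> HIT, frames=[1,3,5] (faults so far: 5)
  Optimal total faults: 5

Answer: 6 6 5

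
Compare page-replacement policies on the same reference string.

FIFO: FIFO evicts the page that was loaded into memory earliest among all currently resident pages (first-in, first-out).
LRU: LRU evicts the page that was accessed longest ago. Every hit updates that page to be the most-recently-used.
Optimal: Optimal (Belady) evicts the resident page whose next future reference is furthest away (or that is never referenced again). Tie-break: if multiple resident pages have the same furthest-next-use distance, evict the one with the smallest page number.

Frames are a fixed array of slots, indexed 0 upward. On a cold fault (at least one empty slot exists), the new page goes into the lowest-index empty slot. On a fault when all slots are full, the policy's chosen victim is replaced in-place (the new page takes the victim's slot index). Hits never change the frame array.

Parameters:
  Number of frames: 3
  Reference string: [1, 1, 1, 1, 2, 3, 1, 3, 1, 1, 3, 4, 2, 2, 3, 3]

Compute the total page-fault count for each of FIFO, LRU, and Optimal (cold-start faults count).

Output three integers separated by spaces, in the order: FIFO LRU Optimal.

--- FIFO ---
  step 0: ref 1 -> FAULT, frames=[1,-,-] (faults so far: 1)
  step 1: ref 1 -> HIT, frames=[1,-,-] (faults so far: 1)
  step 2: ref 1 -> HIT, frames=[1,-,-] (faults so far: 1)
  step 3: ref 1 -> HIT, frames=[1,-,-] (faults so far: 1)
  step 4: ref 2 -> FAULT, frames=[1,2,-] (faults so far: 2)
  step 5: ref 3 -> FAULT, frames=[1,2,3] (faults so far: 3)
  step 6: ref 1 -> HIT, frames=[1,2,3] (faults so far: 3)
  step 7: ref 3 -> HIT, frames=[1,2,3] (faults so far: 3)
  step 8: ref 1 -> HIT, frames=[1,2,3] (faults so far: 3)
  step 9: ref 1 -> HIT, frames=[1,2,3] (faults so far: 3)
  step 10: ref 3 -> HIT, frames=[1,2,3] (faults so far: 3)
  step 11: ref 4 -> FAULT, evict 1, frames=[4,2,3] (faults so far: 4)
  step 12: ref 2 -> HIT, frames=[4,2,3] (faults so far: 4)
  step 13: ref 2 -> HIT, frames=[4,2,3] (faults so far: 4)
  step 14: ref 3 -> HIT, frames=[4,2,3] (faults so far: 4)
  step 15: ref 3 -> HIT, frames=[4,2,3] (faults so far: 4)
  FIFO total faults: 4
--- LRU ---
  step 0: ref 1 -> FAULT, frames=[1,-,-] (faults so far: 1)
  step 1: ref 1 -> HIT, frames=[1,-,-] (faults so far: 1)
  step 2: ref 1 -> HIT, frames=[1,-,-] (faults so far: 1)
  step 3: ref 1 -> HIT, frames=[1,-,-] (faults so far: 1)
  step 4: ref 2 -> FAULT, frames=[1,2,-] (faults so far: 2)
  step 5: ref 3 -> FAULT, frames=[1,2,3] (faults so far: 3)
  step 6: ref 1 -> HIT, frames=[1,2,3] (faults so far: 3)
  step 7: ref 3 -> HIT, frames=[1,2,3] (faults so far: 3)
  step 8: ref 1 -> HIT, frames=[1,2,3] (faults so far: 3)
  step 9: ref 1 -> HIT, frames=[1,2,3] (faults so far: 3)
  step 10: ref 3 -> HIT, frames=[1,2,3] (faults so far: 3)
  step 11: ref 4 -> FAULT, evict 2, frames=[1,4,3] (faults so far: 4)
  step 12: ref 2 -> FAULT, evict 1, frames=[2,4,3] (faults so far: 5)
  step 13: ref 2 -> HIT, frames=[2,4,3] (faults so far: 5)
  step 14: ref 3 -> HIT, frames=[2,4,3] (faults so far: 5)
  step 15: ref 3 -> HIT, frames=[2,4,3] (faults so far: 5)
  LRU total faults: 5
--- Optimal ---
  step 0: ref 1 -> FAULT, frames=[1,-,-] (faults so far: 1)
  step 1: ref 1 -> HIT, frames=[1,-,-] (faults so far: 1)
  step 2: ref 1 -> HIT, frames=[1,-,-] (faults so far: 1)
  step 3: ref 1 -> HIT, frames=[1,-,-] (faults so far: 1)
  step 4: ref 2 -> FAULT, frames=[1,2,-] (faults so far: 2)
  step 5: ref 3 -> FAULT, frames=[1,2,3] (faults so far: 3)
  step 6: ref 1 -> HIT, frames=[1,2,3] (faults so far: 3)
  step 7: ref 3 -> HIT, frames=[1,2,3] (faults so far: 3)
  step 8: ref 1 -> HIT, frames=[1,2,3] (faults so far: 3)
  step 9: ref 1 -> HIT, frames=[1,2,3] (faults so far: 3)
  step 10: ref 3 -> HIT, frames=[1,2,3] (faults so far: 3)
  step 11: ref 4 -> FAULT, evict 1, frames=[4,2,3] (faults so far: 4)
  step 12: ref 2 -> HIT, frames=[4,2,3] (faults so far: 4)
  step 13: ref 2 -> HIT, frames=[4,2,3] (faults so far: 4)
  step 14: ref 3 -> HIT, frames=[4,2,3] (faults so far: 4)
  step 15: ref 3 -> HIT, frames=[4,2,3] (faults so far: 4)
  Optimal total faults: 4

Answer: 4 5 4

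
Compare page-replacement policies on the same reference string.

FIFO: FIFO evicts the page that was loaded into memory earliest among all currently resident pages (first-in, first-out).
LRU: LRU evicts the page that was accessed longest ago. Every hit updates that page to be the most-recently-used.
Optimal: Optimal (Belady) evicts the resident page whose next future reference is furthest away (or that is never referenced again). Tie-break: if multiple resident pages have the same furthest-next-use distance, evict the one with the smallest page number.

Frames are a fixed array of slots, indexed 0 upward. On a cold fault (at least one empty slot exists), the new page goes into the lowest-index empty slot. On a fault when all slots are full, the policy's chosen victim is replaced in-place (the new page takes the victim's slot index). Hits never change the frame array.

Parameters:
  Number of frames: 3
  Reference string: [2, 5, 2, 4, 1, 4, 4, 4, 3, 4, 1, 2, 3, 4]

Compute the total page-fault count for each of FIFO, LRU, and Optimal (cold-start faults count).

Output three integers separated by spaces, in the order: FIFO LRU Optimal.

Answer: 7 8 6

Derivation:
--- FIFO ---
  step 0: ref 2 -> FAULT, frames=[2,-,-] (faults so far: 1)
  step 1: ref 5 -> FAULT, frames=[2,5,-] (faults so far: 2)
  step 2: ref 2 -> HIT, frames=[2,5,-] (faults so far: 2)
  step 3: ref 4 -> FAULT, frames=[2,5,4] (faults so far: 3)
  step 4: ref 1 -> FAULT, evict 2, frames=[1,5,4] (faults so far: 4)
  step 5: ref 4 -> HIT, frames=[1,5,4] (faults so far: 4)
  step 6: ref 4 -> HIT, frames=[1,5,4] (faults so far: 4)
  step 7: ref 4 -> HIT, frames=[1,5,4] (faults so far: 4)
  step 8: ref 3 -> FAULT, evict 5, frames=[1,3,4] (faults so far: 5)
  step 9: ref 4 -> HIT, frames=[1,3,4] (faults so far: 5)
  step 10: ref 1 -> HIT, frames=[1,3,4] (faults so far: 5)
  step 11: ref 2 -> FAULT, evict 4, frames=[1,3,2] (faults so far: 6)
  step 12: ref 3 -> HIT, frames=[1,3,2] (faults so far: 6)
  step 13: ref 4 -> FAULT, evict 1, frames=[4,3,2] (faults so far: 7)
  FIFO total faults: 7
--- LRU ---
  step 0: ref 2 -> FAULT, frames=[2,-,-] (faults so far: 1)
  step 1: ref 5 -> FAULT, frames=[2,5,-] (faults so far: 2)
  step 2: ref 2 -> HIT, frames=[2,5,-] (faults so far: 2)
  step 3: ref 4 -> FAULT, frames=[2,5,4] (faults so far: 3)
  step 4: ref 1 -> FAULT, evict 5, frames=[2,1,4] (faults so far: 4)
  step 5: ref 4 -> HIT, frames=[2,1,4] (faults so far: 4)
  step 6: ref 4 -> HIT, frames=[2,1,4] (faults so far: 4)
  step 7: ref 4 -> HIT, frames=[2,1,4] (faults so far: 4)
  step 8: ref 3 -> FAULT, evict 2, frames=[3,1,4] (faults so far: 5)
  step 9: ref 4 -> HIT, frames=[3,1,4] (faults so far: 5)
  step 10: ref 1 -> HIT, frames=[3,1,4] (faults so far: 5)
  step 11: ref 2 -> FAULT, evict 3, frames=[2,1,4] (faults so far: 6)
  step 12: ref 3 -> FAULT, evict 4, frames=[2,1,3] (faults so far: 7)
  step 13: ref 4 -> FAULT, evict 1, frames=[2,4,3] (faults so far: 8)
  LRU total faults: 8
--- Optimal ---
  step 0: ref 2 -> FAULT, frames=[2,-,-] (faults so far: 1)
  step 1: ref 5 -> FAULT, frames=[2,5,-] (faults so far: 2)
  step 2: ref 2 -> HIT, frames=[2,5,-] (faults so far: 2)
  step 3: ref 4 -> FAULT, frames=[2,5,4] (faults so far: 3)
  step 4: ref 1 -> FAULT, evict 5, frames=[2,1,4] (faults so far: 4)
  step 5: ref 4 -> HIT, frames=[2,1,4] (faults so far: 4)
  step 6: ref 4 -> HIT, frames=[2,1,4] (faults so far: 4)
  step 7: ref 4 -> HIT, frames=[2,1,4] (faults so far: 4)
  step 8: ref 3 -> FAULT, evict 2, frames=[3,1,4] (faults so far: 5)
  step 9: ref 4 -> HIT, frames=[3,1,4] (faults so far: 5)
  step 10: ref 1 -> HIT, frames=[3,1,4] (faults so far: 5)
  step 11: ref 2 -> FAULT, evict 1, frames=[3,2,4] (faults so far: 6)
  step 12: ref 3 -> HIT, frames=[3,2,4] (faults so far: 6)
  step 13: ref 4 -> HIT, frames=[3,2,4] (faults so far: 6)
  Optimal total faults: 6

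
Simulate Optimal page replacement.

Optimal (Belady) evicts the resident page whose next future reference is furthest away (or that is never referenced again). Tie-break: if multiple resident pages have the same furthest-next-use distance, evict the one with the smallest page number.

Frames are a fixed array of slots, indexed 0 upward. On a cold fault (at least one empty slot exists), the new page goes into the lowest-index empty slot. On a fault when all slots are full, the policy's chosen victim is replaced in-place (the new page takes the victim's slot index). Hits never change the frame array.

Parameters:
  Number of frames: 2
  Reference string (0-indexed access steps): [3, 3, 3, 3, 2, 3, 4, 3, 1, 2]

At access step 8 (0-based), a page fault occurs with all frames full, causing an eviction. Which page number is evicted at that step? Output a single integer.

Answer: 3

Derivation:
Step 0: ref 3 -> FAULT, frames=[3,-]
Step 1: ref 3 -> HIT, frames=[3,-]
Step 2: ref 3 -> HIT, frames=[3,-]
Step 3: ref 3 -> HIT, frames=[3,-]
Step 4: ref 2 -> FAULT, frames=[3,2]
Step 5: ref 3 -> HIT, frames=[3,2]
Step 6: ref 4 -> FAULT, evict 2, frames=[3,4]
Step 7: ref 3 -> HIT, frames=[3,4]
Step 8: ref 1 -> FAULT, evict 3, frames=[1,4]
At step 8: evicted page 3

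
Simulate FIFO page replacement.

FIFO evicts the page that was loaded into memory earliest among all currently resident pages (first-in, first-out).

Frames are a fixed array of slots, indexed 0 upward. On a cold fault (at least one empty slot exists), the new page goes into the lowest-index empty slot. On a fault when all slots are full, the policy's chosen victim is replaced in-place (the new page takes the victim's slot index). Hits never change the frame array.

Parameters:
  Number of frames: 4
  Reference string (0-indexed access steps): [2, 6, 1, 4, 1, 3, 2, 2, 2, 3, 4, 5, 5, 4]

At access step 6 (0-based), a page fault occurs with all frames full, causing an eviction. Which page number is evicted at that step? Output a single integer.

Step 0: ref 2 -> FAULT, frames=[2,-,-,-]
Step 1: ref 6 -> FAULT, frames=[2,6,-,-]
Step 2: ref 1 -> FAULT, frames=[2,6,1,-]
Step 3: ref 4 -> FAULT, frames=[2,6,1,4]
Step 4: ref 1 -> HIT, frames=[2,6,1,4]
Step 5: ref 3 -> FAULT, evict 2, frames=[3,6,1,4]
Step 6: ref 2 -> FAULT, evict 6, frames=[3,2,1,4]
At step 6: evicted page 6

Answer: 6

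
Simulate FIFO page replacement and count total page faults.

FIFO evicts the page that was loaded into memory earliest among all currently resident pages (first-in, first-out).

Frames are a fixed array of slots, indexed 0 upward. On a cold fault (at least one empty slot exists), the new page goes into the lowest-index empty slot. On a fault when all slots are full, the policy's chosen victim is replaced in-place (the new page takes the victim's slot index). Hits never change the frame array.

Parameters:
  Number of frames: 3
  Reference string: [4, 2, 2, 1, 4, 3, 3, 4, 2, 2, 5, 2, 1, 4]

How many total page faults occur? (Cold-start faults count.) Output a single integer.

Answer: 9

Derivation:
Step 0: ref 4 → FAULT, frames=[4,-,-]
Step 1: ref 2 → FAULT, frames=[4,2,-]
Step 2: ref 2 → HIT, frames=[4,2,-]
Step 3: ref 1 → FAULT, frames=[4,2,1]
Step 4: ref 4 → HIT, frames=[4,2,1]
Step 5: ref 3 → FAULT (evict 4), frames=[3,2,1]
Step 6: ref 3 → HIT, frames=[3,2,1]
Step 7: ref 4 → FAULT (evict 2), frames=[3,4,1]
Step 8: ref 2 → FAULT (evict 1), frames=[3,4,2]
Step 9: ref 2 → HIT, frames=[3,4,2]
Step 10: ref 5 → FAULT (evict 3), frames=[5,4,2]
Step 11: ref 2 → HIT, frames=[5,4,2]
Step 12: ref 1 → FAULT (evict 4), frames=[5,1,2]
Step 13: ref 4 → FAULT (evict 2), frames=[5,1,4]
Total faults: 9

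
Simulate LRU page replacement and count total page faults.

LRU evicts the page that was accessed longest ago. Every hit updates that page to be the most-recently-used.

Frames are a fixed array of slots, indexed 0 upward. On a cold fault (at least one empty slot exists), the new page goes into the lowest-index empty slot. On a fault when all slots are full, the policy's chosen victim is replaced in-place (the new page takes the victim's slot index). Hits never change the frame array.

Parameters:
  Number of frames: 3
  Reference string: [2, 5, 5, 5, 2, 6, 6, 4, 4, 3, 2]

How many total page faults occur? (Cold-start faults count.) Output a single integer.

Step 0: ref 2 → FAULT, frames=[2,-,-]
Step 1: ref 5 → FAULT, frames=[2,5,-]
Step 2: ref 5 → HIT, frames=[2,5,-]
Step 3: ref 5 → HIT, frames=[2,5,-]
Step 4: ref 2 → HIT, frames=[2,5,-]
Step 5: ref 6 → FAULT, frames=[2,5,6]
Step 6: ref 6 → HIT, frames=[2,5,6]
Step 7: ref 4 → FAULT (evict 5), frames=[2,4,6]
Step 8: ref 4 → HIT, frames=[2,4,6]
Step 9: ref 3 → FAULT (evict 2), frames=[3,4,6]
Step 10: ref 2 → FAULT (evict 6), frames=[3,4,2]
Total faults: 6

Answer: 6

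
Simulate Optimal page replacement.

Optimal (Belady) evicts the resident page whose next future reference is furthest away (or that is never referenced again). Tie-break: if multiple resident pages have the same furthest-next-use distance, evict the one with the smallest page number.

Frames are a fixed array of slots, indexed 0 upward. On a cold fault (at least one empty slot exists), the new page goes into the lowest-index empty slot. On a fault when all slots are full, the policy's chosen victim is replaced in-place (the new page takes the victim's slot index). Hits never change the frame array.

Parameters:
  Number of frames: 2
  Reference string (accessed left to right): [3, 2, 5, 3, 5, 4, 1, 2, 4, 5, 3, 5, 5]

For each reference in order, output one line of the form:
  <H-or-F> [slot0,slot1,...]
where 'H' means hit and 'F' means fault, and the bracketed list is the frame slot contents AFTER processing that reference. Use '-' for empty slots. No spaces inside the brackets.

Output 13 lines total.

F [3,-]
F [3,2]
F [3,5]
H [3,5]
H [3,5]
F [4,5]
F [4,1]
F [4,2]
H [4,2]
F [4,5]
F [3,5]
H [3,5]
H [3,5]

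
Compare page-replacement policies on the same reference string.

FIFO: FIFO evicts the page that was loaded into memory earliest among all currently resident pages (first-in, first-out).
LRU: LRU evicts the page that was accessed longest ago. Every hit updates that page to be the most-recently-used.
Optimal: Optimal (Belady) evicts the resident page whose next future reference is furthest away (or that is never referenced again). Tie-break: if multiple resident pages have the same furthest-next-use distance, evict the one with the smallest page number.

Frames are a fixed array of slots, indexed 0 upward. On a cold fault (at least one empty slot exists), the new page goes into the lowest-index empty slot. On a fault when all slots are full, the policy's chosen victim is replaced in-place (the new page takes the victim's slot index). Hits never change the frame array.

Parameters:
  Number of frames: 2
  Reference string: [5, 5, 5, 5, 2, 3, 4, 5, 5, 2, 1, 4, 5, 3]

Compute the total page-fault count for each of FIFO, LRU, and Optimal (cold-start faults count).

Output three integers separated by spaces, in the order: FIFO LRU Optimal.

--- FIFO ---
  step 0: ref 5 -> FAULT, frames=[5,-] (faults so far: 1)
  step 1: ref 5 -> HIT, frames=[5,-] (faults so far: 1)
  step 2: ref 5 -> HIT, frames=[5,-] (faults so far: 1)
  step 3: ref 5 -> HIT, frames=[5,-] (faults so far: 1)
  step 4: ref 2 -> FAULT, frames=[5,2] (faults so far: 2)
  step 5: ref 3 -> FAULT, evict 5, frames=[3,2] (faults so far: 3)
  step 6: ref 4 -> FAULT, evict 2, frames=[3,4] (faults so far: 4)
  step 7: ref 5 -> FAULT, evict 3, frames=[5,4] (faults so far: 5)
  step 8: ref 5 -> HIT, frames=[5,4] (faults so far: 5)
  step 9: ref 2 -> FAULT, evict 4, frames=[5,2] (faults so far: 6)
  step 10: ref 1 -> FAULT, evict 5, frames=[1,2] (faults so far: 7)
  step 11: ref 4 -> FAULT, evict 2, frames=[1,4] (faults so far: 8)
  step 12: ref 5 -> FAULT, evict 1, frames=[5,4] (faults so far: 9)
  step 13: ref 3 -> FAULT, evict 4, frames=[5,3] (faults so far: 10)
  FIFO total faults: 10
--- LRU ---
  step 0: ref 5 -> FAULT, frames=[5,-] (faults so far: 1)
  step 1: ref 5 -> HIT, frames=[5,-] (faults so far: 1)
  step 2: ref 5 -> HIT, frames=[5,-] (faults so far: 1)
  step 3: ref 5 -> HIT, frames=[5,-] (faults so far: 1)
  step 4: ref 2 -> FAULT, frames=[5,2] (faults so far: 2)
  step 5: ref 3 -> FAULT, evict 5, frames=[3,2] (faults so far: 3)
  step 6: ref 4 -> FAULT, evict 2, frames=[3,4] (faults so far: 4)
  step 7: ref 5 -> FAULT, evict 3, frames=[5,4] (faults so far: 5)
  step 8: ref 5 -> HIT, frames=[5,4] (faults so far: 5)
  step 9: ref 2 -> FAULT, evict 4, frames=[5,2] (faults so far: 6)
  step 10: ref 1 -> FAULT, evict 5, frames=[1,2] (faults so far: 7)
  step 11: ref 4 -> FAULT, evict 2, frames=[1,4] (faults so far: 8)
  step 12: ref 5 -> FAULT, evict 1, frames=[5,4] (faults so far: 9)
  step 13: ref 3 -> FAULT, evict 4, frames=[5,3] (faults so far: 10)
  LRU total faults: 10
--- Optimal ---
  step 0: ref 5 -> FAULT, frames=[5,-] (faults so far: 1)
  step 1: ref 5 -> HIT, frames=[5,-] (faults so far: 1)
  step 2: ref 5 -> HIT, frames=[5,-] (faults so far: 1)
  step 3: ref 5 -> HIT, frames=[5,-] (faults so far: 1)
  step 4: ref 2 -> FAULT, frames=[5,2] (faults so far: 2)
  step 5: ref 3 -> FAULT, evict 2, frames=[5,3] (faults so far: 3)
  step 6: ref 4 -> FAULT, evict 3, frames=[5,4] (faults so far: 4)
  step 7: ref 5 -> HIT, frames=[5,4] (faults so far: 4)
  step 8: ref 5 -> HIT, frames=[5,4] (faults so far: 4)
  step 9: ref 2 -> FAULT, evict 5, frames=[2,4] (faults so far: 5)
  step 10: ref 1 -> FAULT, evict 2, frames=[1,4] (faults so far: 6)
  step 11: ref 4 -> HIT, frames=[1,4] (faults so far: 6)
  step 12: ref 5 -> FAULT, evict 1, frames=[5,4] (faults so far: 7)
  step 13: ref 3 -> FAULT, evict 4, frames=[5,3] (faults so far: 8)
  Optimal total faults: 8

Answer: 10 10 8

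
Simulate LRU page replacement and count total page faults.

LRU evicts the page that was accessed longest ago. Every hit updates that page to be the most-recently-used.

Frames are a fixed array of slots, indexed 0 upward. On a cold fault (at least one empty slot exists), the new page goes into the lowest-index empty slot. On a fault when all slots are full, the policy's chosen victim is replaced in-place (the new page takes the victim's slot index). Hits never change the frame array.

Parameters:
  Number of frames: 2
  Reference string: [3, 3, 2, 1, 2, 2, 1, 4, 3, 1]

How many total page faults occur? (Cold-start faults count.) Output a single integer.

Answer: 6

Derivation:
Step 0: ref 3 → FAULT, frames=[3,-]
Step 1: ref 3 → HIT, frames=[3,-]
Step 2: ref 2 → FAULT, frames=[3,2]
Step 3: ref 1 → FAULT (evict 3), frames=[1,2]
Step 4: ref 2 → HIT, frames=[1,2]
Step 5: ref 2 → HIT, frames=[1,2]
Step 6: ref 1 → HIT, frames=[1,2]
Step 7: ref 4 → FAULT (evict 2), frames=[1,4]
Step 8: ref 3 → FAULT (evict 1), frames=[3,4]
Step 9: ref 1 → FAULT (evict 4), frames=[3,1]
Total faults: 6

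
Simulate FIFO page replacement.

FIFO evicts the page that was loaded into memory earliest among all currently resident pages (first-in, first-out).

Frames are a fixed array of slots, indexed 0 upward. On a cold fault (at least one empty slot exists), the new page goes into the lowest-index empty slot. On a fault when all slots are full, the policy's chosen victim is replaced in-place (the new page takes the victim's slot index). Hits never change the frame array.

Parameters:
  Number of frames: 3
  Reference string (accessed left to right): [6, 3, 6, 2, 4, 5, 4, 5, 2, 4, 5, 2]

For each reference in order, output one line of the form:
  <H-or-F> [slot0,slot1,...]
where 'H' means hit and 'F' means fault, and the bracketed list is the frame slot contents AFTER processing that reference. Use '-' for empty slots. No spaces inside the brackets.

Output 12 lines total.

F [6,-,-]
F [6,3,-]
H [6,3,-]
F [6,3,2]
F [4,3,2]
F [4,5,2]
H [4,5,2]
H [4,5,2]
H [4,5,2]
H [4,5,2]
H [4,5,2]
H [4,5,2]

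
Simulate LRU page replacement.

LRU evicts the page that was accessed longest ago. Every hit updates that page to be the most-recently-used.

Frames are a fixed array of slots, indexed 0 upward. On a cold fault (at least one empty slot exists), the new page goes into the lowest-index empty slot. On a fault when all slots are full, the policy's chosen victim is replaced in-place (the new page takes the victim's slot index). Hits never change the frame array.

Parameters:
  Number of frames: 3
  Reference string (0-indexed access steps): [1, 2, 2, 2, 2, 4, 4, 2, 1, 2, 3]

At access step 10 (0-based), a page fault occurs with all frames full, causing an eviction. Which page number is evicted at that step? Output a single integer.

Step 0: ref 1 -> FAULT, frames=[1,-,-]
Step 1: ref 2 -> FAULT, frames=[1,2,-]
Step 2: ref 2 -> HIT, frames=[1,2,-]
Step 3: ref 2 -> HIT, frames=[1,2,-]
Step 4: ref 2 -> HIT, frames=[1,2,-]
Step 5: ref 4 -> FAULT, frames=[1,2,4]
Step 6: ref 4 -> HIT, frames=[1,2,4]
Step 7: ref 2 -> HIT, frames=[1,2,4]
Step 8: ref 1 -> HIT, frames=[1,2,4]
Step 9: ref 2 -> HIT, frames=[1,2,4]
Step 10: ref 3 -> FAULT, evict 4, frames=[1,2,3]
At step 10: evicted page 4

Answer: 4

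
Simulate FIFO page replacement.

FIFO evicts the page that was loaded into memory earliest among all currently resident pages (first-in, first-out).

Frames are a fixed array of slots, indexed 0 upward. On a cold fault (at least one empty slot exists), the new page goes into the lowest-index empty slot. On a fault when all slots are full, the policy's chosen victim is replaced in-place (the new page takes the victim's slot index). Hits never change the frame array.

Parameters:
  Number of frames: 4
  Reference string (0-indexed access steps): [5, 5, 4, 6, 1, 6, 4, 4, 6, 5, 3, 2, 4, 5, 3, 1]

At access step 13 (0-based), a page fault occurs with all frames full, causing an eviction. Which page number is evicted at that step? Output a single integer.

Step 0: ref 5 -> FAULT, frames=[5,-,-,-]
Step 1: ref 5 -> HIT, frames=[5,-,-,-]
Step 2: ref 4 -> FAULT, frames=[5,4,-,-]
Step 3: ref 6 -> FAULT, frames=[5,4,6,-]
Step 4: ref 1 -> FAULT, frames=[5,4,6,1]
Step 5: ref 6 -> HIT, frames=[5,4,6,1]
Step 6: ref 4 -> HIT, frames=[5,4,6,1]
Step 7: ref 4 -> HIT, frames=[5,4,6,1]
Step 8: ref 6 -> HIT, frames=[5,4,6,1]
Step 9: ref 5 -> HIT, frames=[5,4,6,1]
Step 10: ref 3 -> FAULT, evict 5, frames=[3,4,6,1]
Step 11: ref 2 -> FAULT, evict 4, frames=[3,2,6,1]
Step 12: ref 4 -> FAULT, evict 6, frames=[3,2,4,1]
Step 13: ref 5 -> FAULT, evict 1, frames=[3,2,4,5]
At step 13: evicted page 1

Answer: 1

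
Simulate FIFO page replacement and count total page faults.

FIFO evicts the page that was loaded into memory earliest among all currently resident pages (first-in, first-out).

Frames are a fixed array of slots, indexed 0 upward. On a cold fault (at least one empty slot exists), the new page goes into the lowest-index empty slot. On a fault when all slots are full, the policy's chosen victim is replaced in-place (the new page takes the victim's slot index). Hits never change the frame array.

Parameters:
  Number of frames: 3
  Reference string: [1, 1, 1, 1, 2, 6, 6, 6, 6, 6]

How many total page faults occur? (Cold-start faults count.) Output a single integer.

Answer: 3

Derivation:
Step 0: ref 1 → FAULT, frames=[1,-,-]
Step 1: ref 1 → HIT, frames=[1,-,-]
Step 2: ref 1 → HIT, frames=[1,-,-]
Step 3: ref 1 → HIT, frames=[1,-,-]
Step 4: ref 2 → FAULT, frames=[1,2,-]
Step 5: ref 6 → FAULT, frames=[1,2,6]
Step 6: ref 6 → HIT, frames=[1,2,6]
Step 7: ref 6 → HIT, frames=[1,2,6]
Step 8: ref 6 → HIT, frames=[1,2,6]
Step 9: ref 6 → HIT, frames=[1,2,6]
Total faults: 3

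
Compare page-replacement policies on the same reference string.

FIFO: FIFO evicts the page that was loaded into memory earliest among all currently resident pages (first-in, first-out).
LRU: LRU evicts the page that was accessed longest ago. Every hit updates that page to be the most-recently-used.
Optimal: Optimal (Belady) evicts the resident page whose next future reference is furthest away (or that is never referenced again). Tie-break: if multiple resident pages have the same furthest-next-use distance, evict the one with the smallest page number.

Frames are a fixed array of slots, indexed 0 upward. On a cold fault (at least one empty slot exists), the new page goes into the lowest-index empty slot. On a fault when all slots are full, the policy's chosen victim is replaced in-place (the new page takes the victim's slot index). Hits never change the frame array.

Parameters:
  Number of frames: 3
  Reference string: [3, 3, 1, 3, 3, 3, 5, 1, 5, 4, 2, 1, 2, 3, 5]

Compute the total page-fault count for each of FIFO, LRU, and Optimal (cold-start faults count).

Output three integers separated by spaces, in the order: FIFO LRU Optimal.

Answer: 8 8 6

Derivation:
--- FIFO ---
  step 0: ref 3 -> FAULT, frames=[3,-,-] (faults so far: 1)
  step 1: ref 3 -> HIT, frames=[3,-,-] (faults so far: 1)
  step 2: ref 1 -> FAULT, frames=[3,1,-] (faults so far: 2)
  step 3: ref 3 -> HIT, frames=[3,1,-] (faults so far: 2)
  step 4: ref 3 -> HIT, frames=[3,1,-] (faults so far: 2)
  step 5: ref 3 -> HIT, frames=[3,1,-] (faults so far: 2)
  step 6: ref 5 -> FAULT, frames=[3,1,5] (faults so far: 3)
  step 7: ref 1 -> HIT, frames=[3,1,5] (faults so far: 3)
  step 8: ref 5 -> HIT, frames=[3,1,5] (faults so far: 3)
  step 9: ref 4 -> FAULT, evict 3, frames=[4,1,5] (faults so far: 4)
  step 10: ref 2 -> FAULT, evict 1, frames=[4,2,5] (faults so far: 5)
  step 11: ref 1 -> FAULT, evict 5, frames=[4,2,1] (faults so far: 6)
  step 12: ref 2 -> HIT, frames=[4,2,1] (faults so far: 6)
  step 13: ref 3 -> FAULT, evict 4, frames=[3,2,1] (faults so far: 7)
  step 14: ref 5 -> FAULT, evict 2, frames=[3,5,1] (faults so far: 8)
  FIFO total faults: 8
--- LRU ---
  step 0: ref 3 -> FAULT, frames=[3,-,-] (faults so far: 1)
  step 1: ref 3 -> HIT, frames=[3,-,-] (faults so far: 1)
  step 2: ref 1 -> FAULT, frames=[3,1,-] (faults so far: 2)
  step 3: ref 3 -> HIT, frames=[3,1,-] (faults so far: 2)
  step 4: ref 3 -> HIT, frames=[3,1,-] (faults so far: 2)
  step 5: ref 3 -> HIT, frames=[3,1,-] (faults so far: 2)
  step 6: ref 5 -> FAULT, frames=[3,1,5] (faults so far: 3)
  step 7: ref 1 -> HIT, frames=[3,1,5] (faults so far: 3)
  step 8: ref 5 -> HIT, frames=[3,1,5] (faults so far: 3)
  step 9: ref 4 -> FAULT, evict 3, frames=[4,1,5] (faults so far: 4)
  step 10: ref 2 -> FAULT, evict 1, frames=[4,2,5] (faults so far: 5)
  step 11: ref 1 -> FAULT, evict 5, frames=[4,2,1] (faults so far: 6)
  step 12: ref 2 -> HIT, frames=[4,2,1] (faults so far: 6)
  step 13: ref 3 -> FAULT, evict 4, frames=[3,2,1] (faults so far: 7)
  step 14: ref 5 -> FAULT, evict 1, frames=[3,2,5] (faults so far: 8)
  LRU total faults: 8
--- Optimal ---
  step 0: ref 3 -> FAULT, frames=[3,-,-] (faults so far: 1)
  step 1: ref 3 -> HIT, frames=[3,-,-] (faults so far: 1)
  step 2: ref 1 -> FAULT, frames=[3,1,-] (faults so far: 2)
  step 3: ref 3 -> HIT, frames=[3,1,-] (faults so far: 2)
  step 4: ref 3 -> HIT, frames=[3,1,-] (faults so far: 2)
  step 5: ref 3 -> HIT, frames=[3,1,-] (faults so far: 2)
  step 6: ref 5 -> FAULT, frames=[3,1,5] (faults so far: 3)
  step 7: ref 1 -> HIT, frames=[3,1,5] (faults so far: 3)
  step 8: ref 5 -> HIT, frames=[3,1,5] (faults so far: 3)
  step 9: ref 4 -> FAULT, evict 5, frames=[3,1,4] (faults so far: 4)
  step 10: ref 2 -> FAULT, evict 4, frames=[3,1,2] (faults so far: 5)
  step 11: ref 1 -> HIT, frames=[3,1,2] (faults so far: 5)
  step 12: ref 2 -> HIT, frames=[3,1,2] (faults so far: 5)
  step 13: ref 3 -> HIT, frames=[3,1,2] (faults so far: 5)
  step 14: ref 5 -> FAULT, evict 1, frames=[3,5,2] (faults so far: 6)
  Optimal total faults: 6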